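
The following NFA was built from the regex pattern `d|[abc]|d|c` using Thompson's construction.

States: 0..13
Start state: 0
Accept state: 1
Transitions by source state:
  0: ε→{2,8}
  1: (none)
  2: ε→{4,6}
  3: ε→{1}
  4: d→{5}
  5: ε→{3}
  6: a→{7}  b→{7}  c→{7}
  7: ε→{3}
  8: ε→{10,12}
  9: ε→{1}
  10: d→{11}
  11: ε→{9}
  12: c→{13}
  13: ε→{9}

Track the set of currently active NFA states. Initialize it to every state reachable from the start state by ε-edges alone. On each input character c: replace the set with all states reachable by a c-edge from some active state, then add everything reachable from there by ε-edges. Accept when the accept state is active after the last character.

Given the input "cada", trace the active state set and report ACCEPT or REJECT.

Answer: REJECT

Derivation:
S₀ = ε-closure({0}) = {0,2,4,6,8,10,12}
'c' @ 1: {1,3,7,9,13}  ✓accept
'a' @ 2: {}  — dead — no transitions
rest 'da' ignored (set empty)
after full input: {}  (accept=1 not in)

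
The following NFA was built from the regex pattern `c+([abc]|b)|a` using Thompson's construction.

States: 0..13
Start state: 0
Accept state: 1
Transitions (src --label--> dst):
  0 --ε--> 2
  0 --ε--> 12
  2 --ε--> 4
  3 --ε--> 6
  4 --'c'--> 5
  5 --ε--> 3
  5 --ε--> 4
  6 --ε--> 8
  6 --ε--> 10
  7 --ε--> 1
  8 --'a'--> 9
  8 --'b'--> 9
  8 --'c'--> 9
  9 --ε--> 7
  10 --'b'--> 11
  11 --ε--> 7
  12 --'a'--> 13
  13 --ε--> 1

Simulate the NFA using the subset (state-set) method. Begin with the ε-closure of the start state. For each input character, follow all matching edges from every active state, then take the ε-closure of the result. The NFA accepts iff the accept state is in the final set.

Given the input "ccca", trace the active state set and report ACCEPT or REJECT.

S₀ = ε-closure({0}) = {0,2,4,12}
'c' @ 1: {3,4,5,6,8,10}
'c' @ 2: {1,3,4,5,6,7,8,9,10}  ✓accept
'c' @ 3: {1,3,4,5,6,7,8,9,10}  ✓accept
'a' @ 4: {1,7,9}  ✓accept
final: {1,7,9}; accept 1 in set

Answer: ACCEPT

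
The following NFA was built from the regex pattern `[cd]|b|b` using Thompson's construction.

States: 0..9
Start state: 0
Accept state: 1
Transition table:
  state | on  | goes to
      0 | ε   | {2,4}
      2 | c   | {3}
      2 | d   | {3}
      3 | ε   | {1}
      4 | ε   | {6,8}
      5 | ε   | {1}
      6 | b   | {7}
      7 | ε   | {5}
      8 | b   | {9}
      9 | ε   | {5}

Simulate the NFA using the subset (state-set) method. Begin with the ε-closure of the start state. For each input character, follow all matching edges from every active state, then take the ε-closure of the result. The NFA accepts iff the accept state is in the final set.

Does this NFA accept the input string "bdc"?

Answer: REJECT

Trace:
start: ε-closure({0}) = {0,2,4,6,8}
'b' @ 1: {1,5,7,9}  [accepting]
'd' @ 2: {}  — state set empty
rest 'c' ignored (set empty)
end set {} — state 1 not in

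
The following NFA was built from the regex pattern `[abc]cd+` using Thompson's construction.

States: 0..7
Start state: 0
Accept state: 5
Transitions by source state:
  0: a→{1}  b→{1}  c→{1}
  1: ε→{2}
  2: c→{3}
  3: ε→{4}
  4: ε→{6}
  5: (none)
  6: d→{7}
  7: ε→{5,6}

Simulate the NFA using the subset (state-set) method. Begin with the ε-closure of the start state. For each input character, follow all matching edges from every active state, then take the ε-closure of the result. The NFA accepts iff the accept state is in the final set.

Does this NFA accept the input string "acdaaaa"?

Answer: REJECT

Derivation:
start: ε-closure({0}) = {0}
'a' @ 1: {1,2}
'c' @ 2: {3,4,6}
'd' @ 3: {5,6,7}  [accepting]
'a' @ 4: {}  — no active states
rest 'aaa' ignored (set empty)
final: {}; accept 5 not in set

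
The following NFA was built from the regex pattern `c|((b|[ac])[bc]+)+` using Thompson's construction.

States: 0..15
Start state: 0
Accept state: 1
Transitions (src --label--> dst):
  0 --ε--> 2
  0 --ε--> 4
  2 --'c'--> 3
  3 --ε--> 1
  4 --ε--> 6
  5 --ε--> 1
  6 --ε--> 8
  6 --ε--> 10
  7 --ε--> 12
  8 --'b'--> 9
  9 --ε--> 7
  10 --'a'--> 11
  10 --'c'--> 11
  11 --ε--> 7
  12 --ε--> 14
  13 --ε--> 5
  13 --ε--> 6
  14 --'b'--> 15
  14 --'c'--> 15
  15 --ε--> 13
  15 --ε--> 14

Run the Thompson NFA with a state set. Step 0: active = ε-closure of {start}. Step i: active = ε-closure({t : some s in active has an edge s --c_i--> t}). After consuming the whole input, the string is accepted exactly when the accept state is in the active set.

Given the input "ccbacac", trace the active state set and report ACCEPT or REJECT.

Answer: ACCEPT

Trace:
S₀ = ε-closure({0}) = {0,2,4,6,8,10}
'c' @ 1: {1,3,7,11,12,14}  [accepting]
'c' @ 2: {1,5,6,8,10,13,14,15}  [accepting]
'b' @ 3: {1,5,6,7,8,9,10,12,13,14,15}  [accepting]
'a' @ 4: {7,11,12,14}
'c' @ 5: {1,5,6,8,10,13,14,15}  [accepting]
'a' @ 6: {7,11,12,14}
'c' @ 7: {1,5,6,8,10,13,14,15}  [accepting]
end set {1,5,6,8,10,13,14,15} — state 1 in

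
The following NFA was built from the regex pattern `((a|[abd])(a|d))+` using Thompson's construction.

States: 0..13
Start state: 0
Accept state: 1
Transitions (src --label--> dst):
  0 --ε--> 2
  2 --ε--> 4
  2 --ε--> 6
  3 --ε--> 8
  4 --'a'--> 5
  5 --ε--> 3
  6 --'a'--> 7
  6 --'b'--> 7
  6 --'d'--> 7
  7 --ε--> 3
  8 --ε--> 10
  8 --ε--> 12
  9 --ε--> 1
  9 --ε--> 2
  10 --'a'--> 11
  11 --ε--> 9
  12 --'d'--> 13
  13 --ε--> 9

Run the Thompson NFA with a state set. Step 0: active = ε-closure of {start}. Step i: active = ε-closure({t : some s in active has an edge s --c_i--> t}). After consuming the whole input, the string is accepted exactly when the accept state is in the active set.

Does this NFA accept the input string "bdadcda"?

Answer: REJECT

Trace:
start: ε-closure({0}) = {0,2,4,6}
'b' @ 1: {3,7,8,10,12}
'd' @ 2: {1,2,4,6,9,13}  [accepting]
'a' @ 3: {3,5,7,8,10,12}
'd' @ 4: {1,2,4,6,9,13}  [accepting]
'c' @ 5: {}  — dead — no transitions
rest 'da' ignored (set empty)
final: {}; accept 1 not in set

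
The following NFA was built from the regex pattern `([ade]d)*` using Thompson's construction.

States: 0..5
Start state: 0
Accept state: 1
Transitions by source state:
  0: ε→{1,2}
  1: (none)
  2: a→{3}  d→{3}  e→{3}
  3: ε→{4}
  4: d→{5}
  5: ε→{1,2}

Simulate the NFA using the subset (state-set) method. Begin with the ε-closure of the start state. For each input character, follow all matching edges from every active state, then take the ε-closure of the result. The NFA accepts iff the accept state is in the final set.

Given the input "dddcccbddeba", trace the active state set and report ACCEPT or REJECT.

start: ε-closure({0}) = {0,1,2}
'd' @ 1: {3,4}
'd' @ 2: {1,2,5}  ✓accept
'd' @ 3: {3,4}
'c' @ 4: {}  — dead — no transitions
rest 'ccbddeba' ignored (set empty)
final: {}; accept 1 not in set

Answer: REJECT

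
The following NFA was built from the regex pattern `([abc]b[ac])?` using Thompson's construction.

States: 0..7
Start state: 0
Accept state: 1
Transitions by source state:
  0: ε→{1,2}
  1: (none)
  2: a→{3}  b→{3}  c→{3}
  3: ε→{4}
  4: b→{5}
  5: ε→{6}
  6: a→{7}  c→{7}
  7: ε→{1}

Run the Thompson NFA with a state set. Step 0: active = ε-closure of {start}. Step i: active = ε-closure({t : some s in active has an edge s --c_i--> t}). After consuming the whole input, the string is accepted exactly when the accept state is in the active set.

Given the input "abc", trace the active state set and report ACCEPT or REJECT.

Answer: ACCEPT

Derivation:
S₀ = ε-closure({0}) = {0,1,2}
'a' @ 1: {3,4}
'b' @ 2: {5,6}
'c' @ 3: {1,7}  ✓accept
end set {1,7} — state 1 in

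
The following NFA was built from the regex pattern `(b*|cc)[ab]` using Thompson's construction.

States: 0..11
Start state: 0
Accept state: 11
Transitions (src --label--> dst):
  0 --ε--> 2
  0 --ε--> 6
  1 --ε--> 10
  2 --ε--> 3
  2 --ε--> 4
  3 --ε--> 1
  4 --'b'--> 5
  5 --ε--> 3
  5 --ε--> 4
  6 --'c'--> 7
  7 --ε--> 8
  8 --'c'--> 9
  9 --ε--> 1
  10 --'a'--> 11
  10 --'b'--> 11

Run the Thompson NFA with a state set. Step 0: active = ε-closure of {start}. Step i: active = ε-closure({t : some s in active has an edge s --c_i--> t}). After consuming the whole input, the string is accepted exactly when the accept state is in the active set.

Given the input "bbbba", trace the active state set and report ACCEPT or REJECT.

Answer: ACCEPT

Steps:
start: ε-closure({0}) = {0,1,2,3,4,6,10}
'b' @ 1: {1,3,4,5,10,11}  [accepting]
'b' @ 2: {1,3,4,5,10,11}  [accepting]
'b' @ 3: {1,3,4,5,10,11}  [accepting]
'b' @ 4: {1,3,4,5,10,11}  [accepting]
'a' @ 5: {11}  [accepting]
end set {11} — state 11 in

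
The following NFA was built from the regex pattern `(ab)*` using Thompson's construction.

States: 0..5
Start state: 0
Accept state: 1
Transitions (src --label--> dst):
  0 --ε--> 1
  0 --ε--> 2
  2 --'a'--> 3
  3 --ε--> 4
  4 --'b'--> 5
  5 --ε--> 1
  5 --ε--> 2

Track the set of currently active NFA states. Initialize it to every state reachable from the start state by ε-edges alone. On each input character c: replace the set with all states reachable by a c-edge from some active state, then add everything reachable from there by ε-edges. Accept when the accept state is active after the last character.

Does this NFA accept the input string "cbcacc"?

start: ε-closure({0}) = {0,1,2}
'c' @ 1: {}  — no active states
rest 'bcacc' ignored (set empty)
end set {} — state 1 not in

Answer: REJECT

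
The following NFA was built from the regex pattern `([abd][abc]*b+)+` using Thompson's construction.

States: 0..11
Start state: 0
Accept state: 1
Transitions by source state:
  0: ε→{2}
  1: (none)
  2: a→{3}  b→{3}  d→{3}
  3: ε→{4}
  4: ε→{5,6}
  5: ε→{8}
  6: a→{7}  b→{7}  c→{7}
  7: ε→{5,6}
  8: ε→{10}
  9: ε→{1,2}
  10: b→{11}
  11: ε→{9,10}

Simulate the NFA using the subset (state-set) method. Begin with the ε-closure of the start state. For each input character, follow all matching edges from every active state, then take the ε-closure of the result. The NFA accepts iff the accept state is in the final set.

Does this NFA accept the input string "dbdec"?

Answer: REJECT

Steps:
start: ε-closure({0}) = {0,2}
'd' @ 1: {3,4,5,6,8,10}
'b' @ 2: {1,2,5,6,7,8,9,10,11}  (accept∈set)
'd' @ 3: {3,4,5,6,8,10}
'e' @ 4: {}  — dead — no transitions
rest 'c' ignored (set empty)
after full input: {}  (accept=1 not in)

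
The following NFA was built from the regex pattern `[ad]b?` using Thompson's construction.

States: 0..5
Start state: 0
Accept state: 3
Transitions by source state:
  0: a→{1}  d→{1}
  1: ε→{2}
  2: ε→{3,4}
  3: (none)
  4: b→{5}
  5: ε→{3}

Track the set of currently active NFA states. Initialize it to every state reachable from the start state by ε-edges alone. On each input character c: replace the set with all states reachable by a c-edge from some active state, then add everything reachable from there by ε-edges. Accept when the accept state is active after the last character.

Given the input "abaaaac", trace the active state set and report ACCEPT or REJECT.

start: ε-closure({0}) = {0}
'a' @ 1: {1,2,3,4}  ✓accept
'b' @ 2: {3,5}  ✓accept
'a' @ 3: {}  — no active states
rest 'aaac' ignored (set empty)
end set {} — state 3 not in

Answer: REJECT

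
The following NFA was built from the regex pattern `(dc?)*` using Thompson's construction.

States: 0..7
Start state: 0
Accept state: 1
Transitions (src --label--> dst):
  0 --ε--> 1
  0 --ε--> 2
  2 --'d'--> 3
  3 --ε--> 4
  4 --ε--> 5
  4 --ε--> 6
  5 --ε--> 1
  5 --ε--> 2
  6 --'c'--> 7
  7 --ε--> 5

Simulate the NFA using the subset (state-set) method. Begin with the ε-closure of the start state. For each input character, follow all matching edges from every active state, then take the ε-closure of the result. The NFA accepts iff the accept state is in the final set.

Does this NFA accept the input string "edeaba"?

Answer: REJECT

Steps:
initial (ε-close {0}): {0,1,2}
'e' @ 1: {}  — no active states
rest 'deaba' ignored (set empty)
final: {}; accept 1 not in set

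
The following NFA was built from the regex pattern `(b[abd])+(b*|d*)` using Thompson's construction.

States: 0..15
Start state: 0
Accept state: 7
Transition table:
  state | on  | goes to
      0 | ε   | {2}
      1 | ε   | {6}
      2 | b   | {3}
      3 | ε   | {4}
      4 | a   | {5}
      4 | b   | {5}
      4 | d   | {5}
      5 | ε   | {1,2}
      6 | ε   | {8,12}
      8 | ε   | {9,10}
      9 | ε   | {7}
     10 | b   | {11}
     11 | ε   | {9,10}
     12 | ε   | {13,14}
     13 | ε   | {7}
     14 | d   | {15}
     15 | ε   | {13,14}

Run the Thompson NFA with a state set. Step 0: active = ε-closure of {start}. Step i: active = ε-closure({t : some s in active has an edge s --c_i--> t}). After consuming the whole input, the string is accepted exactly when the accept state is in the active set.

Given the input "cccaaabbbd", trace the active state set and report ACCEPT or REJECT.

start: ε-closure({0}) = {0,2}
'c' @ 1: {}  — dead — no transitions
rest 'ccaaabbbd' ignored (set empty)
final: {}; accept 7 not in set

Answer: REJECT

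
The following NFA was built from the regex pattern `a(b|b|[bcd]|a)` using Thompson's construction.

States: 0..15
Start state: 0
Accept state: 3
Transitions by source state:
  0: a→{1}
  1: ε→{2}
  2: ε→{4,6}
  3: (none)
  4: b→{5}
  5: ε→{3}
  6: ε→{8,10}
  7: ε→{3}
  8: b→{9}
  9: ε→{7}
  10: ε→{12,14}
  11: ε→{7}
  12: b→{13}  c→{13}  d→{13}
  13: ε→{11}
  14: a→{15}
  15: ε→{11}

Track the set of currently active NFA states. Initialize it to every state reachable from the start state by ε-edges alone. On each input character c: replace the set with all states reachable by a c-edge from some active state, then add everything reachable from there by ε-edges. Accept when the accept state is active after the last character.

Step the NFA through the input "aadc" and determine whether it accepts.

initial (ε-close {0}): {0}
'a' @ 1: {1,2,4,6,8,10,12,14}
'a' @ 2: {3,7,11,15}  (accept∈set)
'd' @ 3: {}  — no active states
rest 'c' ignored (set empty)
end set {} — state 3 not in

Answer: REJECT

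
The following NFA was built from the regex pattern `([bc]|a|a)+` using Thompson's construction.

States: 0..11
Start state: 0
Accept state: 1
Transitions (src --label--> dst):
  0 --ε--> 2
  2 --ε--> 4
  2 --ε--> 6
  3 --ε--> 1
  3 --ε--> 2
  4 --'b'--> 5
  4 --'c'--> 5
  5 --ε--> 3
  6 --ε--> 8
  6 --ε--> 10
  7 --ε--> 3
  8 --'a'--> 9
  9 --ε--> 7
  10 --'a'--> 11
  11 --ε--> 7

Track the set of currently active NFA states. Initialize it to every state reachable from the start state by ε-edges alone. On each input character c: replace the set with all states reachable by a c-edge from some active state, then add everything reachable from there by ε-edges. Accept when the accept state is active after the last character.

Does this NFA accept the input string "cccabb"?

Answer: ACCEPT

Steps:
initial (ε-close {0}): {0,2,4,6,8,10}
'c' @ 1: {1,2,3,4,5,6,8,10}  [accepting]
'c' @ 2: {1,2,3,4,5,6,8,10}  [accepting]
'c' @ 3: {1,2,3,4,5,6,8,10}  [accepting]
'a' @ 4: {1,2,3,4,6,7,8,9,10,11}  [accepting]
'b' @ 5: {1,2,3,4,5,6,8,10}  [accepting]
'b' @ 6: {1,2,3,4,5,6,8,10}  [accepting]
after full input: {1,2,3,4,5,6,8,10}  (accept=1 in)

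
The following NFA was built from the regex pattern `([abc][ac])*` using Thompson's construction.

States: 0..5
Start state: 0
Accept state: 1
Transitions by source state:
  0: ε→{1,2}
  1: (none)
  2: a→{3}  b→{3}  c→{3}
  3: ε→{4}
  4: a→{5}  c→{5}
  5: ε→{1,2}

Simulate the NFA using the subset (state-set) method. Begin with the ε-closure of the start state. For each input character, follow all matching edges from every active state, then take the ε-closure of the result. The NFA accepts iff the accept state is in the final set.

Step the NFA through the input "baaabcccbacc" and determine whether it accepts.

initial (ε-close {0}): {0,1,2}
'b' @ 1: {3,4}
'a' @ 2: {1,2,5}  ✓accept
'a' @ 3: {3,4}
'a' @ 4: {1,2,5}  ✓accept
'b' @ 5: {3,4}
'c' @ 6: {1,2,5}  ✓accept
'c' @ 7: {3,4}
'c' @ 8: {1,2,5}  ✓accept
'b' @ 9: {3,4}
'a' @ 10: {1,2,5}  ✓accept
'c' @ 11: {3,4}
'c' @ 12: {1,2,5}  ✓accept
end set {1,2,5} — state 1 in

Answer: ACCEPT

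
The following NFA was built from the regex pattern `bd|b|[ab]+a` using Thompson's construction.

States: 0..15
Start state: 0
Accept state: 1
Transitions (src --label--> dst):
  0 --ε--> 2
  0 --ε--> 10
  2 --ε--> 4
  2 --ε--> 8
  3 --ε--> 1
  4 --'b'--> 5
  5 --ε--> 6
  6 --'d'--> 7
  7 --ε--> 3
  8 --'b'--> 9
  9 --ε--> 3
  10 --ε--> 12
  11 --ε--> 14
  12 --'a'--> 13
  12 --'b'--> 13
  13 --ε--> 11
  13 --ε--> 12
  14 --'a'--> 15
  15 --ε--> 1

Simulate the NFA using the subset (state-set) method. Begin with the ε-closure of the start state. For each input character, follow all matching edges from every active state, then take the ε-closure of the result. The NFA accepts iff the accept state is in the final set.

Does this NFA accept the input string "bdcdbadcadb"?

Answer: REJECT

Derivation:
S₀ = ε-closure({0}) = {0,2,4,8,10,12}
'b' @ 1: {1,3,5,6,9,11,12,13,14}  ✓accept
'd' @ 2: {1,3,7}  ✓accept
'c' @ 3: {}  — state set empty
rest 'dbadcadb' ignored (set empty)
end set {} — state 1 not in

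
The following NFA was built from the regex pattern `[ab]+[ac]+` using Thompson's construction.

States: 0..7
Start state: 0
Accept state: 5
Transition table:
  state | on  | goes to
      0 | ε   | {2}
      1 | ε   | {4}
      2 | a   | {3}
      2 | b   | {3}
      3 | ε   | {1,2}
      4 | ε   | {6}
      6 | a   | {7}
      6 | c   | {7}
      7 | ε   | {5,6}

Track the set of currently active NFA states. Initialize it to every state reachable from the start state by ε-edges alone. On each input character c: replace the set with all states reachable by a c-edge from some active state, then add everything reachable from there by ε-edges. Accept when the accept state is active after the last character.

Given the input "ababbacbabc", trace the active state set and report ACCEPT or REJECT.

Answer: REJECT

Steps:
start: ε-closure({0}) = {0,2}
'a' @ 1: {1,2,3,4,6}
'b' @ 2: {1,2,3,4,6}
'a' @ 3: {1,2,3,4,5,6,7}  (accept∈set)
'b' @ 4: {1,2,3,4,6}
'b' @ 5: {1,2,3,4,6}
'a' @ 6: {1,2,3,4,5,6,7}  (accept∈set)
'c' @ 7: {5,6,7}  (accept∈set)
'b' @ 8: {}  — state set empty
rest 'abc' ignored (set empty)
end set {} — state 5 not in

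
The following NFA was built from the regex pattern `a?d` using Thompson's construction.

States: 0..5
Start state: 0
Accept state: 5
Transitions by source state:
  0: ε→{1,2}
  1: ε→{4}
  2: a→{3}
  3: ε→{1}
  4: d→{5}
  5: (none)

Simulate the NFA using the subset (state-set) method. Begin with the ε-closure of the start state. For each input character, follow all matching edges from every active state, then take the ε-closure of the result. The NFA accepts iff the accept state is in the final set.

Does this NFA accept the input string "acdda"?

S₀ = ε-closure({0}) = {0,1,2,4}
'a' @ 1: {1,3,4}
'c' @ 2: {}  — state set empty
rest 'dda' ignored (set empty)
after full input: {}  (accept=5 not in)

Answer: REJECT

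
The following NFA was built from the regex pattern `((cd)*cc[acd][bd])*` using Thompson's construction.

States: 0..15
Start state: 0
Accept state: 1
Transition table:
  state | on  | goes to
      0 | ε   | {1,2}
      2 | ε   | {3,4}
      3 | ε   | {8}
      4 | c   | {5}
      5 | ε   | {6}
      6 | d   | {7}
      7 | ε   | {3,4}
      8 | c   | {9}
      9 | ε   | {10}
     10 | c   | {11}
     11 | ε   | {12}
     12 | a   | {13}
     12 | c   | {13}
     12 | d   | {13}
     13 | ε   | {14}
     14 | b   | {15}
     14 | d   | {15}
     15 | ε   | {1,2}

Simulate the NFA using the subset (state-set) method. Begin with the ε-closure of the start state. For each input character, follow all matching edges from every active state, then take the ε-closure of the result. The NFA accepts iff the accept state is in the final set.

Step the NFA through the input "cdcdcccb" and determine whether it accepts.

S₀ = ε-closure({0}) = {0,1,2,3,4,8}
'c' @ 1: {5,6,9,10}
'd' @ 2: {3,4,7,8}
'c' @ 3: {5,6,9,10}
'd' @ 4: {3,4,7,8}
'c' @ 5: {5,6,9,10}
'c' @ 6: {11,12}
'c' @ 7: {13,14}
'b' @ 8: {1,2,3,4,8,15}  ✓accept
final: {1,2,3,4,8,15}; accept 1 in set

Answer: ACCEPT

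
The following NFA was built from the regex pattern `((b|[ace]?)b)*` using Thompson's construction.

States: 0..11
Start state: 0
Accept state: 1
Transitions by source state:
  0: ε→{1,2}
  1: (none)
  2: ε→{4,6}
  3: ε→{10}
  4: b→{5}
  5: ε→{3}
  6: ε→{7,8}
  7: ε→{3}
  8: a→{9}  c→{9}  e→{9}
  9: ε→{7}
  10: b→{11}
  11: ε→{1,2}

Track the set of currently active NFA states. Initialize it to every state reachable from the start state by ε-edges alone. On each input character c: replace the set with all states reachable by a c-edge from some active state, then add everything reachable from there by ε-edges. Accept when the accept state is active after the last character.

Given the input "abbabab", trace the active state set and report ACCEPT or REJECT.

initial (ε-close {0}): {0,1,2,3,4,6,7,8,10}
'a' @ 1: {3,7,9,10}
'b' @ 2: {1,2,3,4,6,7,8,10,11}  [accepting]
'b' @ 3: {1,2,3,4,5,6,7,8,10,11}  [accepting]
'a' @ 4: {3,7,9,10}
'b' @ 5: {1,2,3,4,6,7,8,10,11}  [accepting]
'a' @ 6: {3,7,9,10}
'b' @ 7: {1,2,3,4,6,7,8,10,11}  [accepting]
end set {1,2,3,4,6,7,8,10,11} — state 1 in

Answer: ACCEPT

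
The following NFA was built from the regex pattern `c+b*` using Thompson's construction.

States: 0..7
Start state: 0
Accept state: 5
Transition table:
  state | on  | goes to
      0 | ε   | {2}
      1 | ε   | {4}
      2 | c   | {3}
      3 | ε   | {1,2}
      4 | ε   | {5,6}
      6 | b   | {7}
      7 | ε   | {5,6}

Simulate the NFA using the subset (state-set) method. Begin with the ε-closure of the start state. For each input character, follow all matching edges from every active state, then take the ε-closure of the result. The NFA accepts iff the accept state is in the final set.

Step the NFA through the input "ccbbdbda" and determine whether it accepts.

Answer: REJECT

Trace:
S₀ = ε-closure({0}) = {0,2}
'c' @ 1: {1,2,3,4,5,6}  ✓accept
'c' @ 2: {1,2,3,4,5,6}  ✓accept
'b' @ 3: {5,6,7}  ✓accept
'b' @ 4: {5,6,7}  ✓accept
'd' @ 5: {}  — state set empty
rest 'bda' ignored (set empty)
end set {} — state 5 not in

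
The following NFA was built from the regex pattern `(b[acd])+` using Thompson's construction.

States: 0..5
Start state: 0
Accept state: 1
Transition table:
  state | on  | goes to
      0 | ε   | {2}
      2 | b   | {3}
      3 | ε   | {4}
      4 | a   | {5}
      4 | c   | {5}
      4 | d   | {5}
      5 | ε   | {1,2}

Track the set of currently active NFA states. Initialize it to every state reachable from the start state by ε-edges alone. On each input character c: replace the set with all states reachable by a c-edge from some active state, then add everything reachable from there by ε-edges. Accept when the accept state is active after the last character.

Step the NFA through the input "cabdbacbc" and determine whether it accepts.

Answer: REJECT

Steps:
S₀ = ε-closure({0}) = {0,2}
'c' @ 1: {}  — dead — no transitions
rest 'abdbacbc' ignored (set empty)
final: {}; accept 1 not in set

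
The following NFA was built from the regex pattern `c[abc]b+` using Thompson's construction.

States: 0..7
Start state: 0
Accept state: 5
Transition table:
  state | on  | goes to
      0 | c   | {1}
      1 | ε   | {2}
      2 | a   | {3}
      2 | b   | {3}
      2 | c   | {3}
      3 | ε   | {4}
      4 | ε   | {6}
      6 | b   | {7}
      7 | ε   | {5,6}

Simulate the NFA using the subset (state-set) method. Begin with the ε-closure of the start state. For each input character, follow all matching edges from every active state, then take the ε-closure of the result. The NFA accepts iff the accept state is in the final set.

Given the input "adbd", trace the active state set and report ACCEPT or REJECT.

Answer: REJECT

Derivation:
initial (ε-close {0}): {0}
'a' @ 1: {}  — no active states
rest 'dbd' ignored (set empty)
after full input: {}  (accept=5 not in)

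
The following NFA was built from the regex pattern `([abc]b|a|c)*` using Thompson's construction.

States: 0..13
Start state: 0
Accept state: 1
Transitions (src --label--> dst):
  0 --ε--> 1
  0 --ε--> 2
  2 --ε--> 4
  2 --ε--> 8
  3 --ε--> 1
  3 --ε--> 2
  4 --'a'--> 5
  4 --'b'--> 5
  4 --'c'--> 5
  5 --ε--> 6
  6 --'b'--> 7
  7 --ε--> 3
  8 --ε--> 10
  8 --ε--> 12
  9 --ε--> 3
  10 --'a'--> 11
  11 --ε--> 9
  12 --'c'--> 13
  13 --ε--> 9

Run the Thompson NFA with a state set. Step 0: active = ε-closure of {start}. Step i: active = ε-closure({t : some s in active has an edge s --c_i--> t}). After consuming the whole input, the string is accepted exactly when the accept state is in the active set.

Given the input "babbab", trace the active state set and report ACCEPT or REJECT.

Answer: REJECT

Trace:
initial (ε-close {0}): {0,1,2,4,8,10,12}
'b' @ 1: {5,6}
'a' @ 2: {}  — state set empty
rest 'bbab' ignored (set empty)
after full input: {}  (accept=1 not in)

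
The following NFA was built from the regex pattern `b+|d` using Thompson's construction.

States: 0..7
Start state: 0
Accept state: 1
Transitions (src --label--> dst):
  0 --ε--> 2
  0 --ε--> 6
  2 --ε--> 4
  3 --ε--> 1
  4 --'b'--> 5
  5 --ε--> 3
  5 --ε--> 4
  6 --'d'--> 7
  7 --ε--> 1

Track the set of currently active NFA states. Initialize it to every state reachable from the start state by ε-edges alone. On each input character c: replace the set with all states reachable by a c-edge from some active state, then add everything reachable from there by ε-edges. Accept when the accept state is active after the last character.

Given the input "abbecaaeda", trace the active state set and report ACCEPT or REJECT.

Answer: REJECT

Steps:
initial (ε-close {0}): {0,2,4,6}
'a' @ 1: {}  — state set empty
rest 'bbecaaeda' ignored (set empty)
end set {} — state 1 not in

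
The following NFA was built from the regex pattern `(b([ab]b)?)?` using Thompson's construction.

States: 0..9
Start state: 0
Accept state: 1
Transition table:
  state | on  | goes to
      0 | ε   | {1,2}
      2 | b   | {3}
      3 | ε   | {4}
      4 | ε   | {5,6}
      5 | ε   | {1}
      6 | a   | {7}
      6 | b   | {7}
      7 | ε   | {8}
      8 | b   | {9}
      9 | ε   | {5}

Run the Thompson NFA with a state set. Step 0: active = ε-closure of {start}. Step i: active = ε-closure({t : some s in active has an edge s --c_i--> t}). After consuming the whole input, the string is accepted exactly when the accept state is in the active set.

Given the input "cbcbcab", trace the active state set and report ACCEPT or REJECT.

initial (ε-close {0}): {0,1,2}
'c' @ 1: {}  — dead — no transitions
rest 'bcbcab' ignored (set empty)
after full input: {}  (accept=1 not in)

Answer: REJECT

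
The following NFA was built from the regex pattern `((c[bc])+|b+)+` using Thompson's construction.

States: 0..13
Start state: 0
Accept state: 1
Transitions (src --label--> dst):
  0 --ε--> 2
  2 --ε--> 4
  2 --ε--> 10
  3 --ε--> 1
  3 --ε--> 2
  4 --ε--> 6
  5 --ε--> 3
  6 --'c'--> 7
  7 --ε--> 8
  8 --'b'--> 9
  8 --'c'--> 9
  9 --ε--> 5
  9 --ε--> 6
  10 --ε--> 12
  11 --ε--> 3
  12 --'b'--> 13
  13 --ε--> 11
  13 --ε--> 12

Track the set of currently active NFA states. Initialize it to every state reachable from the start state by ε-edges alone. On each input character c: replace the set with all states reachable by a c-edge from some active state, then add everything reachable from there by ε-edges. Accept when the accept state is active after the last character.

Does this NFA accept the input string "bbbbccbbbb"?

S₀ = ε-closure({0}) = {0,2,4,6,10,12}
'b' @ 1: {1,2,3,4,6,10,11,12,13}  ✓accept
'b' @ 2: {1,2,3,4,6,10,11,12,13}  ✓accept
'b' @ 3: {1,2,3,4,6,10,11,12,13}  ✓accept
'b' @ 4: {1,2,3,4,6,10,11,12,13}  ✓accept
'c' @ 5: {7,8}
'c' @ 6: {1,2,3,4,5,6,9,10,12}  ✓accept
'b' @ 7: {1,2,3,4,6,10,11,12,13}  ✓accept
'b' @ 8: {1,2,3,4,6,10,11,12,13}  ✓accept
'b' @ 9: {1,2,3,4,6,10,11,12,13}  ✓accept
'b' @ 10: {1,2,3,4,6,10,11,12,13}  ✓accept
after full input: {1,2,3,4,6,10,11,12,13}  (accept=1 in)

Answer: ACCEPT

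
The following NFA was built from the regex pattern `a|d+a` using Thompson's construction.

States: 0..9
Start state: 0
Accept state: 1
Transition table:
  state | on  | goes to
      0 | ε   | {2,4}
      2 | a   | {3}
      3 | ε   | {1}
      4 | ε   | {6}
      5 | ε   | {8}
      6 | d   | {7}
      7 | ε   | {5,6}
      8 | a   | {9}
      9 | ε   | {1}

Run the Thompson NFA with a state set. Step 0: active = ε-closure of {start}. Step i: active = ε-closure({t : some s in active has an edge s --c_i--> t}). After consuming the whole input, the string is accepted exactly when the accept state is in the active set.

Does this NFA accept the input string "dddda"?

S₀ = ε-closure({0}) = {0,2,4,6}
'd' @ 1: {5,6,7,8}
'd' @ 2: {5,6,7,8}
'd' @ 3: {5,6,7,8}
'd' @ 4: {5,6,7,8}
'a' @ 5: {1,9}  [accepting]
final: {1,9}; accept 1 in set

Answer: ACCEPT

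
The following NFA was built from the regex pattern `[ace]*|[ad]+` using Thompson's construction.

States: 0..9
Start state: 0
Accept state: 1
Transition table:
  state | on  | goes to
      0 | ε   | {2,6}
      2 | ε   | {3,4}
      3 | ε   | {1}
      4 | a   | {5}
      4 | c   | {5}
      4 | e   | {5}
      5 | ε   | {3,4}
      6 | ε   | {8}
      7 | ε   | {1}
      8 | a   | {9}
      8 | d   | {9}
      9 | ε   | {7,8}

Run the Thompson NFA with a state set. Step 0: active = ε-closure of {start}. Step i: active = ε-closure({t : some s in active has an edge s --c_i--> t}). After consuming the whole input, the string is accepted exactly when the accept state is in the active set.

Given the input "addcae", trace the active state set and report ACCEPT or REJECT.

Answer: REJECT

Steps:
start: ε-closure({0}) = {0,1,2,3,4,6,8}
'a' @ 1: {1,3,4,5,7,8,9}  (accept∈set)
'd' @ 2: {1,7,8,9}  (accept∈set)
'd' @ 3: {1,7,8,9}  (accept∈set)
'c' @ 4: {}  — no active states
rest 'ae' ignored (set empty)
end set {} — state 1 not in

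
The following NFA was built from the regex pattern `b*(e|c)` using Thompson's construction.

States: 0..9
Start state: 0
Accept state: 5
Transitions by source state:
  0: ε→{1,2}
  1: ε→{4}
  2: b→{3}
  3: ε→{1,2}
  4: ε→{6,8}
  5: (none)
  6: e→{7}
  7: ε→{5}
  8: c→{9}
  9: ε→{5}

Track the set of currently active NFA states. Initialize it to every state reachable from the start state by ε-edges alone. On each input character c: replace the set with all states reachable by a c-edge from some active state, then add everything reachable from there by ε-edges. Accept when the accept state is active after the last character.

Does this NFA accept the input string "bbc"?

Answer: ACCEPT

Trace:
initial (ε-close {0}): {0,1,2,4,6,8}
'b' @ 1: {1,2,3,4,6,8}
'b' @ 2: {1,2,3,4,6,8}
'c' @ 3: {5,9}  [accepting]
after full input: {5,9}  (accept=5 in)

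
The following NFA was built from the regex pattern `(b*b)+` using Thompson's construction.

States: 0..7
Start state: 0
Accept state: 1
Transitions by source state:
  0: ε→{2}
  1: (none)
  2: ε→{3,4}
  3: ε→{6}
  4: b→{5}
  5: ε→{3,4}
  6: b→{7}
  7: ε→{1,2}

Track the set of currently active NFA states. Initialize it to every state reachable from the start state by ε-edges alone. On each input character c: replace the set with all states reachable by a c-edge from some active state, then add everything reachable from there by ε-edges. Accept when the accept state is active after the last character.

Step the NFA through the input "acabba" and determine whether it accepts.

Answer: REJECT

Steps:
start: ε-closure({0}) = {0,2,3,4,6}
'a' @ 1: {}  — no active states
rest 'cabba' ignored (set empty)
end set {} — state 1 not in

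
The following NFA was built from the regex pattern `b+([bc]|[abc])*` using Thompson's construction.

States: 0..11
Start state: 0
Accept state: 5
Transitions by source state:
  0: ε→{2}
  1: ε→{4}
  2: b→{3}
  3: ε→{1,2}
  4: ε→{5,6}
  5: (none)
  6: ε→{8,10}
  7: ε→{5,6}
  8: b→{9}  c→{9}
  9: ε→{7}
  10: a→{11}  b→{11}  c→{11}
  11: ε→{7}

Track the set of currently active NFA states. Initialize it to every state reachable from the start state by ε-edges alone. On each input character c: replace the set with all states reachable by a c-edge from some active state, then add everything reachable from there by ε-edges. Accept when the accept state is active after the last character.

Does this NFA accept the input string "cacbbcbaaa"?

start: ε-closure({0}) = {0,2}
'c' @ 1: {}  — dead — no transitions
rest 'acbbcbaaa' ignored (set empty)
end set {} — state 5 not in

Answer: REJECT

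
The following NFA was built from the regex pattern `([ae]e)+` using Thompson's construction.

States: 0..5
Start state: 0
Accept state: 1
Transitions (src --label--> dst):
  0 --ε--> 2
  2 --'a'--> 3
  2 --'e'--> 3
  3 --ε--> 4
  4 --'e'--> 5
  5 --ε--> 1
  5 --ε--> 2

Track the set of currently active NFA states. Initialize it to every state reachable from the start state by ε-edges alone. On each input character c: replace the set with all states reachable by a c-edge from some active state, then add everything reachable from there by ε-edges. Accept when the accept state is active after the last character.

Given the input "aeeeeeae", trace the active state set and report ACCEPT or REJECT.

Answer: ACCEPT

Steps:
initial (ε-close {0}): {0,2}
'a' @ 1: {3,4}
'e' @ 2: {1,2,5}  [accepting]
'e' @ 3: {3,4}
'e' @ 4: {1,2,5}  [accepting]
'e' @ 5: {3,4}
'e' @ 6: {1,2,5}  [accepting]
'a' @ 7: {3,4}
'e' @ 8: {1,2,5}  [accepting]
final: {1,2,5}; accept 1 in set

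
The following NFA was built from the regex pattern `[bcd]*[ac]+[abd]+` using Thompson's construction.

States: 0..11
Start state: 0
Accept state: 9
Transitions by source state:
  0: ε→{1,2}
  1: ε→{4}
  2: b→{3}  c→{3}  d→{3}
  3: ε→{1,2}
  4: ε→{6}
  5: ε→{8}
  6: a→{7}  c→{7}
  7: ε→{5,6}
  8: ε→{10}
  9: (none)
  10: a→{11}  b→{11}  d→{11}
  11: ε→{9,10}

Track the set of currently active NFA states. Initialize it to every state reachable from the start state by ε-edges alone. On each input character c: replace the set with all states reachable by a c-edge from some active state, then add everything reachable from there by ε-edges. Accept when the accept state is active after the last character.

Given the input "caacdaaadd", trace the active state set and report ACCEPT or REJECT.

initial (ε-close {0}): {0,1,2,4,6}
'c' @ 1: {1,2,3,4,5,6,7,8,10}
'a' @ 2: {5,6,7,8,9,10,11}  [accepting]
'a' @ 3: {5,6,7,8,9,10,11}  [accepting]
'c' @ 4: {5,6,7,8,10}
'd' @ 5: {9,10,11}  [accepting]
'a' @ 6: {9,10,11}  [accepting]
'a' @ 7: {9,10,11}  [accepting]
'a' @ 8: {9,10,11}  [accepting]
'd' @ 9: {9,10,11}  [accepting]
'd' @ 10: {9,10,11}  [accepting]
final: {9,10,11}; accept 9 in set

Answer: ACCEPT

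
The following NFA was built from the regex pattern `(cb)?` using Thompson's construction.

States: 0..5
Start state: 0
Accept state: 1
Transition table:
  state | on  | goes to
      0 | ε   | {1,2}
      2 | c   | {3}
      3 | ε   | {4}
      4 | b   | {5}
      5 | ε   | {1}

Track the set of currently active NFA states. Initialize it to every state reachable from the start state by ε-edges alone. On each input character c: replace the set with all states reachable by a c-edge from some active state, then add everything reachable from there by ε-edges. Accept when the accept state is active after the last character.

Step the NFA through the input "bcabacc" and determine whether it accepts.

start: ε-closure({0}) = {0,1,2}
'b' @ 1: {}  — dead — no transitions
rest 'cabacc' ignored (set empty)
end set {} — state 1 not in

Answer: REJECT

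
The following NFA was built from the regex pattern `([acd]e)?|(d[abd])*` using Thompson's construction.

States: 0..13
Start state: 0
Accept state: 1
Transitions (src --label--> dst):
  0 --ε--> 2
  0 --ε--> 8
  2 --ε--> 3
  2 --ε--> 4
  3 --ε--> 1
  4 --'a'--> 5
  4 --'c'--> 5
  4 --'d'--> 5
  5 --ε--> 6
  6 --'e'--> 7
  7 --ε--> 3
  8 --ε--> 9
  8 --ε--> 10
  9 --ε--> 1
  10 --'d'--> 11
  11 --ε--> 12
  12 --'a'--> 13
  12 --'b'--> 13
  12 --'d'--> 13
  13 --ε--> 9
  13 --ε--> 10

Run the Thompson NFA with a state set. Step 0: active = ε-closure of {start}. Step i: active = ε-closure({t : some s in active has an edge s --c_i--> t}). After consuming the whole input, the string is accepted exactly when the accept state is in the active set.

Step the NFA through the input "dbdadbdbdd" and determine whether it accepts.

initial (ε-close {0}): {0,1,2,3,4,8,9,10}
'd' @ 1: {5,6,11,12}
'b' @ 2: {1,9,10,13}  (accept∈set)
'd' @ 3: {11,12}
'a' @ 4: {1,9,10,13}  (accept∈set)
'd' @ 5: {11,12}
'b' @ 6: {1,9,10,13}  (accept∈set)
'd' @ 7: {11,12}
'b' @ 8: {1,9,10,13}  (accept∈set)
'd' @ 9: {11,12}
'd' @ 10: {1,9,10,13}  (accept∈set)
end set {1,9,10,13} — state 1 in

Answer: ACCEPT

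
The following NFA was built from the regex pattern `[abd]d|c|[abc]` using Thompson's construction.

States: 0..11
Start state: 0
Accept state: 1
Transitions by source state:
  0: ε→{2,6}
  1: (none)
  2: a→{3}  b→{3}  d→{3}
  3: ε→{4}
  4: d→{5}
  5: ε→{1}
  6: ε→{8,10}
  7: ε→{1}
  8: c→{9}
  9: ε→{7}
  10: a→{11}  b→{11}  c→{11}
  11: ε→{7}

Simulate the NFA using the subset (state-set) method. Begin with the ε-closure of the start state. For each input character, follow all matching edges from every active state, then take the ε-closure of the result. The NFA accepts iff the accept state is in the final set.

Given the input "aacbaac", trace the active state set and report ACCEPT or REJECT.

initial (ε-close {0}): {0,2,6,8,10}
'a' @ 1: {1,3,4,7,11}  (accept∈set)
'a' @ 2: {}  — state set empty
rest 'cbaac' ignored (set empty)
after full input: {}  (accept=1 not in)

Answer: REJECT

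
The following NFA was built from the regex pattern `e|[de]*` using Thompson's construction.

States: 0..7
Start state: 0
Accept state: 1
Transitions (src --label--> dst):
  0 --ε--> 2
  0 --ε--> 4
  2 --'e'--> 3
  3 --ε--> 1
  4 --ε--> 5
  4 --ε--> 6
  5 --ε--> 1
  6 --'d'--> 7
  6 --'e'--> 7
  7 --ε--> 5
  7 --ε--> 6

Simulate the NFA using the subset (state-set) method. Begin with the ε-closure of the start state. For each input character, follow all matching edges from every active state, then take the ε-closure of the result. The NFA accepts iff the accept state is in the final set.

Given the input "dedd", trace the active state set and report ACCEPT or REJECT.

start: ε-closure({0}) = {0,1,2,4,5,6}
'd' @ 1: {1,5,6,7}  (accept∈set)
'e' @ 2: {1,5,6,7}  (accept∈set)
'd' @ 3: {1,5,6,7}  (accept∈set)
'd' @ 4: {1,5,6,7}  (accept∈set)
final: {1,5,6,7}; accept 1 in set

Answer: ACCEPT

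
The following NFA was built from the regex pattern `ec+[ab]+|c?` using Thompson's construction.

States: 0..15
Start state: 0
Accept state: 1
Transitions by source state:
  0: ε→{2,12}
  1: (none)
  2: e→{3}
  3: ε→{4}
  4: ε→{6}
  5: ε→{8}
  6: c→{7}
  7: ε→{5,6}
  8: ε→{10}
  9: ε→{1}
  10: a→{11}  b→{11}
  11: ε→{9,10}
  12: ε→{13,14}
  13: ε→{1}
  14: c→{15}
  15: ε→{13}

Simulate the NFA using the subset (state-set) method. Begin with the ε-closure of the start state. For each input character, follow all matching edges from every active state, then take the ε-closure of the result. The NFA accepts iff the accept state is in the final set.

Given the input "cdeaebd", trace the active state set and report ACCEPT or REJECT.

initial (ε-close {0}): {0,1,2,12,13,14}
'c' @ 1: {1,13,15}  ✓accept
'd' @ 2: {}  — dead — no transitions
rest 'eaebd' ignored (set empty)
end set {} — state 1 not in

Answer: REJECT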